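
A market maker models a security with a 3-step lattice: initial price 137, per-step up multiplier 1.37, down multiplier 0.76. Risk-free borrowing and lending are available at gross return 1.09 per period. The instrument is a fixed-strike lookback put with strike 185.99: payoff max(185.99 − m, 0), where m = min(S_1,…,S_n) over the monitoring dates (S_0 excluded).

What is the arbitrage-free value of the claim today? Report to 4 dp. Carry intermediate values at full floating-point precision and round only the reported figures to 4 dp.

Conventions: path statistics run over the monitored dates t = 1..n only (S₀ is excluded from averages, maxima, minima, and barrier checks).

price = 45.8269

Under the martingale measure an up-move has probability p* = 0.5410; value the claim as the probability-weighted average of per-path payoffs, discounted 3 periods at R = 1.09.
Enumerate all 2^3 = 8 price paths (U = up ×1.37, D = down ×0.76); each path with k up-moves has probability p*^k·(1−p*)^(3−k).
DDD: m=60.1397, payoff=125.8503, prob=0.096713
UDD: m=108.4097, payoff=77.5803, prob=0.113983
DUD: m=104.1200, payoff=81.8700, prob=0.113983
UUD: m=187.6900, payoff=0.0000, prob=0.134337
DDU: m=79.1312, payoff=106.8588, prob=0.113983
UDU: m=142.6444, payoff=43.3456, prob=0.134337
DUU: m=104.1200, payoff=81.8700, prob=0.134337
UUU: m=187.6900, payoff=0.0000, prob=0.158326
Price = Σ prob·payoff / R^3 = 59.347203 / 1.295029 = 45.8269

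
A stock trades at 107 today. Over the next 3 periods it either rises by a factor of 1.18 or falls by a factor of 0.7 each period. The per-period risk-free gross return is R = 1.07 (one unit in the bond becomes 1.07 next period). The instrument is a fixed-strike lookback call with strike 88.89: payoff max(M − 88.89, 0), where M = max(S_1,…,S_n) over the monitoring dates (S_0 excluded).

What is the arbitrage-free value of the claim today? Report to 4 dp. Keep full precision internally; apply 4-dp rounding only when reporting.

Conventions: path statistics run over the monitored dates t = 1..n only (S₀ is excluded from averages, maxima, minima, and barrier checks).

No-arbitrage gives p* = (R−d)/(u−d) = 0.7708: enumerate every path, weight its payoff by its p*-probability, and discount by R^3.
Enumerate all 2^3 = 8 price paths (U = up ×1.18, D = down ×0.7); each path with k up-moves has probability p*^k·(1−p*)^(3−k).
DDD: M=74.9000, payoff=0.0000, prob=0.012035
UDD: M=126.2600, payoff=37.3700, prob=0.040482
DUD: M=88.3820, payoff=0.0000, prob=0.040482
UUD: M=148.9868, payoff=60.0968, prob=0.136167
DDU: M=74.9000, payoff=0.0000, prob=0.040482
UDU: M=126.2600, payoff=37.3700, prob=0.136167
DUU: M=104.2908, payoff=15.4008, prob=0.136167
UUU: M=175.8044, payoff=86.9144, prob=0.458017
Price = Σ prob·payoff / R^3 = 56.689945 / 1.225043 = 46.2759

price = 46.2759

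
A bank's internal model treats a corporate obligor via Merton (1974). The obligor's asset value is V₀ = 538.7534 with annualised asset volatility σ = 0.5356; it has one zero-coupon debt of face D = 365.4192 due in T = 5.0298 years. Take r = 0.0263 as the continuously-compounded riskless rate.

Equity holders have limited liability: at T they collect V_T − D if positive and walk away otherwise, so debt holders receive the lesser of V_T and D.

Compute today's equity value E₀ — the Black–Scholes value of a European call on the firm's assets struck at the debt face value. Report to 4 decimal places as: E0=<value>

Equity is a call on the firm's assets struck at D = 365.4192:
d₁ = [ln(V₀/D) + (r + σ²/2)T] / (σ√T)
   = [ln(538.7534/365.4192) + (0.0263 + 0.5·0.5356²)·5.0298] / (0.5356·√5.0298)
   = [0.388213 + 0.853726] / 1.201202 = 1.033914
d₂ = d₁ − σ√T = 1.033914 − 1.201202 = -0.167288
N(d₁) = 0.849412,  N(d₂) = 0.433572,  e^(−rT) = 0.876092
E₀ = V₀·N(d₁) − D·e^(−rT)·N(d₂)
   = 538.7534·0.849412 − 365.4192·0.876092·0.433572 = 318.819387

E0=318.8194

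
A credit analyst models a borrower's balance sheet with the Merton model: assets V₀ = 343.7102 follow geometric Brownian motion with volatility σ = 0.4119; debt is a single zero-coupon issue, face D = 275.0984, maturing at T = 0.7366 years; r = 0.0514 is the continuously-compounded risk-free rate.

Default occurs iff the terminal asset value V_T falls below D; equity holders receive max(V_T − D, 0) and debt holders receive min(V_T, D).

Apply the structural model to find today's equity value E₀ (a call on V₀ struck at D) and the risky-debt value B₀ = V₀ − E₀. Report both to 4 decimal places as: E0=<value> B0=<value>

E0=93.0136 B0=250.6966

Work the structural quantities from V₀ = 343.7102 against face 275.0984:
d₁ = [ln(V₀/D) + (r + σ²/2)T] / (σ√T)
   = [ln(343.7102/275.0984) + (0.0514 + 0.5·0.4119²)·0.7366] / (0.4119·√0.7366)
   = [0.222670 + 0.100348] / 0.353515 = 0.913731
d₂ = d₁ − σ√T = 0.913731 − 0.353515 = 0.560217
N(d₁) = 0.819571,  N(d₂) = 0.712334,  e^(−rT) = 0.962847
E₀ = V₀·N(d₁) − D·e^(−rT)·N(d₂)
   = 343.7102·0.819571 − 275.0984·0.962847·0.712334 = 93.013598
B₀ = V₀ − E₀ = 343.7102 − 93.013598 = 250.696602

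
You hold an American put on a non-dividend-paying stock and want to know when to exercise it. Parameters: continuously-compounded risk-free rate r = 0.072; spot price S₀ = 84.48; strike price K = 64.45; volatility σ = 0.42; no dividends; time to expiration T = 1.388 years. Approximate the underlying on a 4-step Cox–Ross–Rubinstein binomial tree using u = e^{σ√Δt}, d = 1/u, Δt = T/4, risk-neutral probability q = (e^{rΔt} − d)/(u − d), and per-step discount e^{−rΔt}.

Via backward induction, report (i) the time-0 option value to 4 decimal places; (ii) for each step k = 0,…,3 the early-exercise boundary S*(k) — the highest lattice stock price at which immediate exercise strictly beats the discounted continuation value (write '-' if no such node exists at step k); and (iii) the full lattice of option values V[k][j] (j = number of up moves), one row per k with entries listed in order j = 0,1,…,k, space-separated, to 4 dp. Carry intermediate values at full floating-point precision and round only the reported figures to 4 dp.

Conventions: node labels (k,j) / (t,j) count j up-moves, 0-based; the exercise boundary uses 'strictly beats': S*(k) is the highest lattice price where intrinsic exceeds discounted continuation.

price = 5.2909
boundary = - - - 40.2170
tree:
5.2909
9.0841 1.6018
15.1526 3.2143 0.0000
24.2330 6.4503 0.0000 0.0000
33.0477 12.9440 0.0000 0.0000 0.0000

Δt=0.34700  u=1.28070  d=0.78082  q=0.48907  discount=0.97533
step 4 (expiry): payoffs max(K−S,0) = 33.0477 12.9440 0.0000 0.0000 0.0000
step 3: (k=3,j=0): S=40.2170, K−S=24.2330, hold=22.6427 ⇒ V=24.2330 exercise | (k=3,j=1): S=65.9638, K−S=0.0000, hold=6.4503 ⇒ V=6.4503 continue | (k=3,j=2): S=108.1937, K−S=0.0000, hold=0.0000 ⇒ V=0.0000 continue | (k=3,j=3): S=177.4589, K−S=0.0000, hold=0.0000 ⇒ V=0.0000 continue  boundary S*=40.2170
step 2: (k=2,j=0): S=51.5060, K−S=12.9440, hold=15.1526 ⇒ V=15.1526 continue | (k=2,j=1): S=84.4800, K−S=0.0000, hold=3.2143 ⇒ V=3.2143 continue | (k=2,j=2): S=138.5638, K−S=0.0000, hold=0.0000 ⇒ V=0.0000 continue  boundary S*=-
step 1: (k=1,j=0): S=65.9638, K−S=0.0000, hold=9.0841 ⇒ V=9.0841 continue | (k=1,j=1): S=108.1937, K−S=0.0000, hold=1.6018 ⇒ V=1.6018 continue  boundary S*=-
step 0: (k=0,j=0): S=84.4800, K−S=0.0000, hold=5.2909 ⇒ V=5.2909 continue  boundary S*=-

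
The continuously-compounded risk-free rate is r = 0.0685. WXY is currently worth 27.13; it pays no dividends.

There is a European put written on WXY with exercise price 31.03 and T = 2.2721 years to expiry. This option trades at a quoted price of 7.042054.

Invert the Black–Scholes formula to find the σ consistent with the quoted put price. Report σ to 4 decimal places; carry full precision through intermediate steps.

At σ = 0.4630 the Black–Scholes value reproduces the quote:
σ√T = 0.463·√2.2721 = 0.697902
d₁ = (ln(S/K) + (r+σ²/2)T) / (σ√T) = (ln(27.13/31.03) + (0.0685+0.463²/2)·2.2721) / 0.697902 = (-0.134314 + 0.399173) / 0.697902 = 0.379506
d₂ = d₁ − σ√T = 0.379506 − 0.697902 = -0.318396
e^{−rT} = 0.855868
N(−d₁) = 0.352156,  N(−d₂) = 0.624908
V = K·e^{−rT}·N(−d₂) − S·N(−d₁) = 16.596045 − 9.553991 = 7.042054 (the quoted price), and the Black–Scholes price is strictly increasing in σ, so σ is unique

sigma = 0.4630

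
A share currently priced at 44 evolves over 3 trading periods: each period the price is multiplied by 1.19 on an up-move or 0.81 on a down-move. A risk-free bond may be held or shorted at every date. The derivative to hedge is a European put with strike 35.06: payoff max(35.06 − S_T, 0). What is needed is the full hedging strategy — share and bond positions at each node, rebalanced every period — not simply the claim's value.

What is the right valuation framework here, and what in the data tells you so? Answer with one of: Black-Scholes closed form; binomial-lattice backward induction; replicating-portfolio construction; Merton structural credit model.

Key observation: the deliverable is the dynamic trading strategy on the 3-step tree (spot 44, moves 1.19 and 0.81), so the valuation must go through the node-by-node replicating-portfolio solve.

framework: replicating-portfolio construction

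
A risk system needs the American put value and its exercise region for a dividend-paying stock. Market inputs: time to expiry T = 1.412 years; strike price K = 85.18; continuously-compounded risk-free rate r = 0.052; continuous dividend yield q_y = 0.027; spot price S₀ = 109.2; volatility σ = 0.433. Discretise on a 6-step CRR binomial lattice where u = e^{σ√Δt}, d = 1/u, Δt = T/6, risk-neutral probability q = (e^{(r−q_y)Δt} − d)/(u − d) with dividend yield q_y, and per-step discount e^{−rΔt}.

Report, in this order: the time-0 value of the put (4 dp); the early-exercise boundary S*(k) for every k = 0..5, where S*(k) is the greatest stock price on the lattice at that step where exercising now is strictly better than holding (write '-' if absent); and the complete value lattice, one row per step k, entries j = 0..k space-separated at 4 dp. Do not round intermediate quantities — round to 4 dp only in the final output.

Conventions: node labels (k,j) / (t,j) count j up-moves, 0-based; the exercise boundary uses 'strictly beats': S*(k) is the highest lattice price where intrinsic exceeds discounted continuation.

Δt=0.23533  u=1.23374  d=0.81054  q=0.46162  discount=0.98784
step 6 (expiry): payoffs max(K−S,0) = 54.2149 38.0473 13.4381 0.0000 0.0000 0.0000 0.0000
step 5: (k=5,j=0): S=38.2030, K−S=46.9770, hold=46.1829 ⇒ V=46.9770 exercise | (k=5,j=1): S=58.1497, K−S=27.0303, hold=26.3626 ⇒ V=27.0303 exercise | (k=5,j=2): S=88.5111, K−S=0.0000, hold=7.1468 ⇒ V=7.1468 continue | (k=5,j=3): S=134.7248, K−S=0.0000, hold=0.0000 ⇒ V=0.0000 continue | (k=5,j=4): S=205.0679, K−S=0.0000, hold=0.0000 ⇒ V=0.0000 continue | (k=5,j=5): S=312.1388, K−S=0.0000, hold=0.0000 ⇒ V=0.0000 continue  boundary S*=58.1497
step 4: (k=4,j=0): S=47.1327, K−S=38.0473, hold=37.3098 ⇒ V=38.0473 exercise | (k=4,j=1): S=71.7419, K−S=13.4381, hold=17.6345 ⇒ V=17.6345 continue | (k=4,j=2): S=109.2000, K−S=0.0000, hold=3.8009 ⇒ V=3.8009 continue | (k=4,j=3): S=166.2159, K−S=0.0000, hold=0.0000 ⇒ V=0.0000 continue | (k=4,j=4): S=253.0013, K−S=0.0000, hold=0.0000 ⇒ V=0.0000 continue  boundary S*=47.1327
step 3: (k=3,j=0): S=58.1497, K−S=27.0303, hold=28.2761 ⇒ V=28.2761 continue | (k=3,j=1): S=88.5111, K−S=0.0000, hold=11.1118 ⇒ V=11.1118 continue | (k=3,j=2): S=134.7248, K−S=0.0000, hold=2.0214 ⇒ V=2.0214 continue | (k=3,j=3): S=205.0679, K−S=0.0000, hold=0.0000 ⇒ V=0.0000 continue  boundary S*=-
step 2: (k=2,j=0): S=71.7419, K−S=13.4381, hold=20.1052 ⇒ V=20.1052 continue | (k=2,j=1): S=109.2000, K−S=0.0000, hold=6.8314 ⇒ V=6.8314 continue | (k=2,j=2): S=166.2159, K−S=0.0000, hold=1.0751 ⇒ V=1.0751 continue  boundary S*=-
step 1: (k=1,j=0): S=88.5111, K−S=0.0000, hold=13.8077 ⇒ V=13.8077 continue | (k=1,j=1): S=134.7248, K−S=0.0000, hold=4.1234 ⇒ V=4.1234 continue  boundary S*=-
step 0: (k=0,j=0): S=109.2000, K−S=0.0000, hold=9.2236 ⇒ V=9.2236 continue  boundary S*=-

price = 9.2236
boundary = - - - - 47.1327 58.1497
tree:
9.2236
13.8077 4.1234
20.1052 6.8314 1.0751
28.2761 11.1118 2.0214 0.0000
38.0473 17.6345 3.8009 0.0000 0.0000
46.9770 27.0303 7.1468 0.0000 0.0000 0.0000
54.2149 38.0473 13.4381 0.0000 0.0000 0.0000 0.0000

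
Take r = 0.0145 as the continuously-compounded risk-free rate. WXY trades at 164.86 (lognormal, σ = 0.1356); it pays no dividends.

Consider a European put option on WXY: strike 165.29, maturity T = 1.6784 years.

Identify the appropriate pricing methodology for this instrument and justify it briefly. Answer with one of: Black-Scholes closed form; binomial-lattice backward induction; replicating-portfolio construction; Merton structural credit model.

framework: Black-Scholes closed form

Key observation: a European claim on WXY (strike 165.29) — a lognormal (GBM) underlying with constant rate and volatility — has an exact closed-form value; no lattice or capital structure is involved.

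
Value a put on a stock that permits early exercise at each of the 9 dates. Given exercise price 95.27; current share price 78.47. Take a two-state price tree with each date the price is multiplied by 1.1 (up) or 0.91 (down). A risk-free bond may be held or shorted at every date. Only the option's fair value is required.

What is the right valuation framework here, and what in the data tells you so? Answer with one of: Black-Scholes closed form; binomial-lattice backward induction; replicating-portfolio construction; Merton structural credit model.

Key observation: the defining feature is the embedded early-exercise option across 9 discrete dates on the spot-78.47 tree; pricing the strike-95.27 put means working backward with an exercise test at every node.

framework: binomial-lattice backward induction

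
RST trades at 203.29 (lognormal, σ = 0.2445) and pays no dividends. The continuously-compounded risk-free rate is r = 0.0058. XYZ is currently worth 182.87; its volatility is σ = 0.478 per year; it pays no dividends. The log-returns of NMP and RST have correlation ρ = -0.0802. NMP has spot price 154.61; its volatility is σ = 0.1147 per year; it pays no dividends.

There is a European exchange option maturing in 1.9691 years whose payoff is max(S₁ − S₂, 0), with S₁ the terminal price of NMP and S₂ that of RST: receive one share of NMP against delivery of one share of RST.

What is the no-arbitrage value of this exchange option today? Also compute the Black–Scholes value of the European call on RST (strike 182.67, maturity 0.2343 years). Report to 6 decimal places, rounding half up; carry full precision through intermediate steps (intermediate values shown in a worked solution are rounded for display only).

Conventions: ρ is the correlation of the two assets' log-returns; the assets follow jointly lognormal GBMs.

σ_eff = √(σ₁² + σ₂² − 2ρσ₁σ₂) = √(0.1147² + 0.2445² − 2·-0.0802·0.1147·0.2445) = 0.278271
d₁ = (ln(S₁/S₂) + (q₂ − q₁ + σ_eff²/2)T) / (σ_eff√T) = (ln(154.61/203.29) + (0.0 − 0.0 + 0.038717)·1.9691) / 0.390482 = -0.505758
d₂ = d₁ − σ_eff√T = -0.505758 − 0.390482 = -0.896240
N(d₁) = 0.306513,  N(d₂) = 0.185062
V = S₁·e^{−q₁T}·N(d₁) − S₂·e^{−q₂T}·N(d₂) = 47.390037 − 37.621313 = 9.768725
[vanilla: RST call K=182.67]
σ√T = 0.2445·√0.2343 = 0.118349
d₁ = (ln(S/K) + (r+σ²/2)T) / (σ√T) = (ln(203.29/182.67) + (0.0058+0.2445²/2)·0.2343) / 0.118349 = (0.106952 + 0.008362) / 0.118349 = 0.974359
d₂ = d₁ − σ√T = 0.974359 − 0.118349 = 0.856010
e^{−rT} = 0.998642
N(d₁) = 0.835061,  N(d₂) = 0.804004
price = S·N(d₁) − K·e^{−rT}·N(d₂) = 169.759500 − 146.667916 = 23.091584

exchange price = 9.768725
price(RST call K=182.67) = 23.091584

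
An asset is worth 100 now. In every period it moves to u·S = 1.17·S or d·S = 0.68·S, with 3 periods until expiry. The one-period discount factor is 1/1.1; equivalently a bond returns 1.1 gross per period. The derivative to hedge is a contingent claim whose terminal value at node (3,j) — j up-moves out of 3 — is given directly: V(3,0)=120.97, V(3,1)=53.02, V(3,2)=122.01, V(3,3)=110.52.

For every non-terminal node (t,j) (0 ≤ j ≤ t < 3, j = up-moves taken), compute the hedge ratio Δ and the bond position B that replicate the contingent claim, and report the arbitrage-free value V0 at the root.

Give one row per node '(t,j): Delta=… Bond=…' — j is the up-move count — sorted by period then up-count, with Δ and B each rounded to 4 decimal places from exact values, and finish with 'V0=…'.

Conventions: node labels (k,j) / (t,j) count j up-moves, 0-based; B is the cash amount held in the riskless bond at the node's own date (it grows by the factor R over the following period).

The replicating-portfolio and risk-neutral prices coincide; use p* = (1.1−0.68)/(1.17−0.68) = 0.8571 for the latter.
Expiry values: V(3,0)=120.9700, V(3,1)=53.0200, V(3,2)=122.0100, V(3,3)=110.5200
  t=2,j=0: stock 46.2400 → up 54.1008 (V=53.0200), down 31.4432 (V=120.9700). Price 57.0247; hedge Δ=-2.9990, bond B=195.6981.
  t=2,j=1: stock 79.5600 → up 93.0852 (V=122.0100), down 54.1008 (V=53.0200). Price 101.9584; hedge Δ=1.7697, bond B=-38.8375.
  t=2,j=2: stock 136.8900 → up 160.1613 (V=110.5200), down 93.0852 (V=122.0100). Price 101.9649; hedge Δ=-0.1713, bond B=125.4139.
  t=1,j=0: stock 68.0000 → up 79.5600 (V=101.9584), down 46.2400 (V=57.0247). Price 86.8539; hedge Δ=1.3486, bond B=-4.8476.
  t=1,j=1: stock 117.0000 → up 136.8900 (V=101.9649), down 79.5600 (V=101.9584). Price 92.6946; hedge Δ=0.0001, bond B=92.6813.
  t=0,j=0: stock 100.0000 → up 117.0000 (V=92.6946), down 68.0000 (V=86.8539). Price 83.5093; hedge Δ=0.1192, bond B=71.5896.
Check: Δ(0,0)·S0 + B(0,0) = 83.5093 = V0.

(0,0): Delta=0.1192 Bond=71.5896
(1,0): Delta=1.3486 Bond=-4.8476
(1,1): Delta=0.0001 Bond=92.6813
(2,0): Delta=-2.9990 Bond=195.6981
(2,1): Delta=1.7697 Bond=-38.8375
(2,2): Delta=-0.1713 Bond=125.4139
V0=83.5093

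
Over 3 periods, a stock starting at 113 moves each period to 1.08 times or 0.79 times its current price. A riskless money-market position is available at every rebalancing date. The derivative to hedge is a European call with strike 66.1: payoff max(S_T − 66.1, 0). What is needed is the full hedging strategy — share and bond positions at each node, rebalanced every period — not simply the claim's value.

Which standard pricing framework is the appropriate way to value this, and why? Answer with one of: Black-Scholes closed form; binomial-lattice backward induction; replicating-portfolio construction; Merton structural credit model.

Key observation: the deliverable is the dynamic trading strategy on the 3-step tree (spot 113, moves 1.08 and 0.79), so the valuation must go through the node-by-node replicating-portfolio solve.

framework: replicating-portfolio construction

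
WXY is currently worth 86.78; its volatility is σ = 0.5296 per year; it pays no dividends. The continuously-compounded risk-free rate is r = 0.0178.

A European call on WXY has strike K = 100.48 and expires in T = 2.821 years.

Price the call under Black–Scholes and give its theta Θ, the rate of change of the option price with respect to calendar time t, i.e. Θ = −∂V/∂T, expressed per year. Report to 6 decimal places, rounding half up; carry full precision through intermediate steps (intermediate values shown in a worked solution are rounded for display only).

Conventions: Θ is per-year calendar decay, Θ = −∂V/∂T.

σ√T = 0.5296·√2.821 = 0.889507
d₁ = (ln(S/K) + (r+σ²/2)T) / (σ√T) = (ln(86.78/100.48) + (0.0178+0.5296²/2)·2.821) / 0.889507 = (-0.146583 + 0.445825) / 0.889507 = 0.336414
d₂ = d₁ − σ√T = 0.336414 − 0.889507 = -0.553093
e^{−rT} = 0.951026
N(d₁) = 0.631721,  N(d₂) = 0.290100
Call price V = S·N(d₁) − K·e^{−rT}·N(d₂) = 54.820725 − 27.721679 = 27.099046
φ(d₁) = (1/√(2π))·e^{−d₁²/2} = 0.376994
Θ = −S·φ(d₁)·σ/(2√T) − r·K·e^{−rT}·N(d₂) = −5.157873 − 0.493446 = -5.651319

price = 27.099046
Θ = -5.651319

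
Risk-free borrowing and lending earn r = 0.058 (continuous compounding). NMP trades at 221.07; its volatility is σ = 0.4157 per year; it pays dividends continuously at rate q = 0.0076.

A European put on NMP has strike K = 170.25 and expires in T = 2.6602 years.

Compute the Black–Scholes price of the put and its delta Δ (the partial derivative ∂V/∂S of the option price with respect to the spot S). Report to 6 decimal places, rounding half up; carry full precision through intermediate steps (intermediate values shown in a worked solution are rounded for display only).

price = 20.271244
Δ = -0.174693

σ√T = 0.4157·√2.6602 = 0.678012
d₁ = (ln(S/K) + (r−q+σ²/2)T) / (σ√T) = (ln(221.07/170.25) + (0.058−0.0076+0.4157²/2)·2.6602) / 0.678012 = (0.261211 + 0.363924) / 0.678012 = 0.922013
d₂ = d₁ − σ√T = 0.922013 − 0.678012 = 0.244001
e^{−rT} = 0.857022
e^{−qT} = 0.979985
N(−d₁) = 0.178261,  N(−d₂) = 0.403615
Put price V = K·e^{−rT}·N(−d₂) − S·e^{−qT}·N(−d₁) = 58.890657 − 38.619413 = 20.271244
Δ = −e^{−qT}·N(−d₁) = -0.174693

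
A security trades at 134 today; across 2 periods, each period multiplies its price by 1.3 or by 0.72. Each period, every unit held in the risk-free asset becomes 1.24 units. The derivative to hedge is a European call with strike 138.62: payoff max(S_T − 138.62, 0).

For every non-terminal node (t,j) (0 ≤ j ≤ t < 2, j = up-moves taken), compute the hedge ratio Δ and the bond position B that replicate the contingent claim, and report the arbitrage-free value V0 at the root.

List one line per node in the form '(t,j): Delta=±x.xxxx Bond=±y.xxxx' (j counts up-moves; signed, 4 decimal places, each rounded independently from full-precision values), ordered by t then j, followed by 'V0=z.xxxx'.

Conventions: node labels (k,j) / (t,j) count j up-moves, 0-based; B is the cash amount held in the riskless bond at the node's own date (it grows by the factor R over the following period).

No-arbitrage ⇒ martingale measure with p* = (R−d)/(u−d) = 0.8966.
Payoffs at expiry: V(2,0)=0.0000, V(2,1)=0.0000, V(2,2)=87.8400
(1,0): S=96.4800. Δ = (V_up−V_dn)/(S_up−S_dn) = (0.0000−0.0000)/(125.4240−69.4656) = 0.0000. V = [p*·0.0000 + (1−p*)·0.0000]/1.24 = 0.0000. B = V − Δ·S = 0.0000.
(1,1): S=174.2000. Δ = (V_up−V_dn)/(S_up−S_dn) = (87.8400−0.0000)/(226.4600−125.4240) = 0.8694. V = [p*·87.8400 + (1−p*)·0.0000]/1.24 = 63.5106. B = V − Δ·S = -87.9377.
(0,0): S=134.0000. Δ = (V_up−V_dn)/(S_up−S_dn) = (63.5106−0.0000)/(174.2000−96.4800) = 0.8172. V = [p*·63.5106 + (1−p*)·0.0000]/1.24 = 45.9198. B = V − Δ·S = -63.5812.
Verification: the root portfolio costs Δ(0,0)·S0 + B(0,0) = 45.9198, matching V0.

(0,0): Delta=0.8172 Bond=-63.5812
(1,0): Delta=0.0000 Bond=0.0000
(1,1): Delta=0.8694 Bond=-87.9377
V0=45.9198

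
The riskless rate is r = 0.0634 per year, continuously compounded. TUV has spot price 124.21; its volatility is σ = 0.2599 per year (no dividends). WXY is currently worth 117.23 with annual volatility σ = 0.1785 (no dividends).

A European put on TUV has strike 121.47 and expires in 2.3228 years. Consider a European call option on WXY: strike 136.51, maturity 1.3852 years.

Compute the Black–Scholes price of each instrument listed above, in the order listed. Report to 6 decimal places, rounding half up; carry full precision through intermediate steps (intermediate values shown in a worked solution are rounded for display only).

price(TUV put K=121.47) = 9.889962
price(WXY call K=136.51) = 6.703226

[TUV put K=121.47]
σ√T = 0.2599·√2.3228 = 0.396107
d₁ = (ln(S/K) + (r+σ²/2)T) / (σ√T) = (ln(124.21/121.47) + (0.0634+0.2599²/2)·2.3228) / 0.396107 = (0.022306 + 0.225716) / 0.396107 = 0.626150
d₂ = d₁ − σ√T = 0.626150 − 0.396107 = 0.230043
e^{−rT} = 0.863065
N(−d₁) = 0.265608,  N(−d₂) = 0.409029
price = K·e^{−rT}·N(−d₂) − S·N(−d₁) = 42.881174 − 32.991211 = 9.889962
[WXY call K=136.51]
σ√T = 0.1785·√1.3852 = 0.210085
d₁ = (ln(S/K) + (r+σ²/2)T) / (σ√T) = (ln(117.23/136.51) + (0.0634+0.1785²/2)·1.3852) / 0.210085 = (-0.152260 + 0.109889) / 0.210085 = -0.201683
d₂ = d₁ − σ√T = -0.201683 − 0.210085 = -0.411768
e^{−rT} = 0.915924
N(d₁) = 0.420082,  N(d₂) = 0.340255
price = S·N(d₁) − K·e^{−rT}·N(d₂) = 49.246231 − 42.543005 = 6.703226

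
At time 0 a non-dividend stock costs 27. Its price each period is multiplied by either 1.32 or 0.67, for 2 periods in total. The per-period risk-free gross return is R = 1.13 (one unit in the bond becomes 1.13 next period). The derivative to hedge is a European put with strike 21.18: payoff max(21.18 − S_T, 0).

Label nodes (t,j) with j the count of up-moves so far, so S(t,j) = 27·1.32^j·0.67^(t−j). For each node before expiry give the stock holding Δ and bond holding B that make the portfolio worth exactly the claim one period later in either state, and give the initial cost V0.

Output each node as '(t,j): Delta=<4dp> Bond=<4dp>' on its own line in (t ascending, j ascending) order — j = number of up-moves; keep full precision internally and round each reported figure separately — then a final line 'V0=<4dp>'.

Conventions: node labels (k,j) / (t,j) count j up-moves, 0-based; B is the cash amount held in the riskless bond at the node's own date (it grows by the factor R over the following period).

Arbitrage-free pricing uses the up-move probability p* = (R−d)/(u−d) = 0.7077, discounting each step at R = 1.13.
Terminal payoffs: V(2,0)=9.0597, V(2,1)=0.0000, V(2,2)=0.0000
Node (1,0) S=18.0900: V=(p*·0.0000+(1−p*)·9.0597)/1.13=2.3436; Δ=(0.0000−9.0597)/(23.8788−12.1203)=-0.7705; B=V−Δ·S=16.2816
Node (1,1) S=35.6400: V=(p*·0.0000+(1−p*)·0.0000)/1.13=0.0000; Δ=(0.0000−0.0000)/(47.0448−23.8788)=0.0000; B=V−Δ·S=0.0000
Node (0,0) S=27.0000: V=(p*·0.0000+(1−p*)·2.3436)/1.13=0.6062; Δ=(0.0000−2.3436)/(35.6400−18.0900)=-0.1335; B=V−Δ·S=4.2117
Sanity check at the root: Δ(0,0)·S0 + B(0,0) reproduces V0 = 0.6062.

(0,0): Delta=-0.1335 Bond=4.2117
(1,0): Delta=-0.7705 Bond=16.2816
(1,1): Delta=0.0000 Bond=0.0000
V0=0.6062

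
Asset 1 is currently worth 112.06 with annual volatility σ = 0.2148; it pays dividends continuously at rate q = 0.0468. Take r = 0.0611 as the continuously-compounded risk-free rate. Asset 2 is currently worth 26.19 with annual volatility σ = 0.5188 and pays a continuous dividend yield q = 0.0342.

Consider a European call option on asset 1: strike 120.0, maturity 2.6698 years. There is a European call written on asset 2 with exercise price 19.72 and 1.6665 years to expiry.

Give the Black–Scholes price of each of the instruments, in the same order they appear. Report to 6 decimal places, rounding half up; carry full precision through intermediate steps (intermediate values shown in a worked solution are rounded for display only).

price(asset 1 call K=120.0) = 12.519813
price(asset 2 call K=19.72) = 9.671054

[asset 1 call K=120.0]
σ√T = 0.2148·√2.6698 = 0.350973
d₁ = (ln(S/K) + (r−q+σ²/2)T) / (σ√T) = (ln(112.06/120.0) + (0.0611−0.0468+0.2148²/2)·2.6698) / 0.350973 = (-0.068457 + 0.099769) / 0.350973 = 0.089214
d₂ = d₁ − σ√T = 0.089214 − 0.350973 = -0.261759
e^{−rT} = 0.849485
e^{−qT} = 0.882544
N(d₁) = 0.535544,  N(d₂) = 0.396754
price = S·e^{−qT}·N(d₁) − K·e^{−rT}·N(d₂) = 52.964190 − 40.444377 = 12.519813
[asset 2 call K=19.72]
σ√T = 0.5188·√1.6665 = 0.669734
d₁ = (ln(S/K) + (r−q+σ²/2)T) / (σ√T) = (ln(26.19/19.72) + (0.0611−0.0342+0.5188²/2)·1.6665) / 0.669734 = (0.283744 + 0.269101) / 0.669734 = 0.825469
d₂ = d₁ − σ√T = 0.825469 − 0.669734 = 0.155735
e^{−rT} = 0.903189
e^{−qT} = 0.944599
N(d₁) = 0.795447,  N(d₂) = 0.561879
price = S·e^{−qT}·N(d₁) − K·e^{−rT}·N(d₂) = 19.678621 − 10.007567 = 9.671054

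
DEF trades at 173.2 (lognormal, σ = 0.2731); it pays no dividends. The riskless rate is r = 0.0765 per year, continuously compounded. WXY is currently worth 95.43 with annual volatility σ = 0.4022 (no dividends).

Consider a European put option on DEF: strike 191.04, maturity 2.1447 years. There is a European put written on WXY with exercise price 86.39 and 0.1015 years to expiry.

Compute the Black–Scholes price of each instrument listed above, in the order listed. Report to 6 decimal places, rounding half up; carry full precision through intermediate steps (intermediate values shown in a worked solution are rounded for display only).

[DEF put K=191.04]
σ√T = 0.2731·√2.1447 = 0.399949
d₁ = (ln(S/K) + (r+σ²/2)T) / (σ√T) = (ln(173.2/191.04) + (0.0765+0.2731²/2)·2.1447) / 0.399949 = (-0.098036 + 0.244049) / 0.399949 = 0.365080
d₂ = d₁ − σ√T = 0.365080 − 0.399949 = -0.034869
e^{−rT} = 0.848683
N(−d₁) = 0.357526,  N(−d₂) = 0.513908
price = K·e^{−rT}·N(−d₂) − S·N(−d₁) = 83.321151 − 61.923485 = 21.397666
[WXY put K=86.39]
σ√T = 0.4022·√0.1015 = 0.128137
d₁ = (ln(S/K) + (r+σ²/2)T) / (σ√T) = (ln(95.43/86.39) + (0.0765+0.4022²/2)·0.1015) / 0.128137 = (0.099521 + 0.015974) / 0.128137 = 0.901342
d₂ = d₁ − σ√T = 0.901342 − 0.128137 = 0.773205
e^{−rT} = 0.992265
N(−d₁) = 0.183703,  N(−d₂) = 0.219701
price = K·e^{−rT}·N(−d₂) − S·N(−d₁) = 18.833133 − 17.530806 = 1.302328

price(DEF put K=191.04) = 21.397666
price(WXY put K=86.39) = 1.302328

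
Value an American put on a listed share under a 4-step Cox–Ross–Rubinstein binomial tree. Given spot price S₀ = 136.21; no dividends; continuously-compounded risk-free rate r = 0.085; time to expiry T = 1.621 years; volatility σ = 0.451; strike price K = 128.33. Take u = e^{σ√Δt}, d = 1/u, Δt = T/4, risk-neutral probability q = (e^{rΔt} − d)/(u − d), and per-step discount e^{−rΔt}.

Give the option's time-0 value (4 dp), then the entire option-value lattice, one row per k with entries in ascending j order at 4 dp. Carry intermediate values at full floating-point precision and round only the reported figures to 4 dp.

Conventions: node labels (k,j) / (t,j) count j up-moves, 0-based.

Δt=0.40525, u=1.33256, d=0.75043, q=0.48892, disc=e^(-rΔt)=0.96614
k=4 terminal: V=max(K-S,0) → 85.1324 51.6231 0.0000 0.0000 0.0000
k=3: j=0 S=57.5635 intr=70.7665 cont=66.4213 V=70.7665[EX]; j=1 S=102.2167 intr=26.1133 cont=25.4903 V=26.1133[EX]; j=2 S=181.5082 intr=0.0000 cont=0.0000 V=0.0000[hold]; j=3 S=322.3079 intr=0.0000 cont=0.0000 V=0.0000[hold]
k=2: j=0 S=76.7069 intr=51.6231 cont=47.2779 V=51.6231[EX]; j=1 S=136.2100 intr=0.0000 cont=12.8942 V=12.8942[hold]; j=2 S=241.8709 intr=0.0000 cont=0.0000 V=0.0000[hold]
k=1: j=0 S=102.2167 intr=26.1133 cont=31.5811 V=31.5811[hold]; j=1 S=181.5082 intr=0.0000 cont=6.3669 V=6.3669[hold]
k=0: j=0 S=136.2100 intr=0.0000 cont=18.6015 V=18.6015[hold]

price = 18.6015
tree:
18.6015
31.5811 6.3669
51.6231 12.8942 0.0000
70.7665 26.1133 0.0000 0.0000
85.1324 51.6231 0.0000 0.0000 0.0000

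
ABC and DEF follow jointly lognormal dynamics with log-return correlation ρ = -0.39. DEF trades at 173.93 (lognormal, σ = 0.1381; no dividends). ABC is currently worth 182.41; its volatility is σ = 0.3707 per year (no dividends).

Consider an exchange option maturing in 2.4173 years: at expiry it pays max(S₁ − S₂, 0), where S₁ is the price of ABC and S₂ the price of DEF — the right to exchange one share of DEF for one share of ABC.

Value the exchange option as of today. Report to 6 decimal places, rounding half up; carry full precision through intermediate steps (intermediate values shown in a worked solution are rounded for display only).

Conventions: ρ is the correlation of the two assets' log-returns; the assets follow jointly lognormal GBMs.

exchange price = 52.376454

σ_eff = √(σ₁² + σ₂² − 2ρσ₁σ₂) = √(0.3707² + 0.1381² − 2·-0.39·0.3707·0.1381) = 0.443194
d₁ = (ln(S₁/S₂) + (q₂ − q₁ + σ_eff²/2)T) / (σ_eff√T) = (ln(182.41/173.93) + (0.0 − 0.0 + 0.098211)·2.4173) / 0.689064 = 0.413617
d₂ = d₁ − σ_eff√T = 0.413617 − 0.689064 = -0.275447
N(d₁) = 0.660423,  N(d₂) = 0.391486
V = S₁·e^{−q₁T}·N(d₁) − S₂·e^{−q₂T}·N(d₂) = 120.467696 − 68.091242 = 52.376454
Key observation: pricing in DEF-units makes this a unit-strike call on the ratio S₁/S₂ — the risk-free rate cancels and cannot affect the value.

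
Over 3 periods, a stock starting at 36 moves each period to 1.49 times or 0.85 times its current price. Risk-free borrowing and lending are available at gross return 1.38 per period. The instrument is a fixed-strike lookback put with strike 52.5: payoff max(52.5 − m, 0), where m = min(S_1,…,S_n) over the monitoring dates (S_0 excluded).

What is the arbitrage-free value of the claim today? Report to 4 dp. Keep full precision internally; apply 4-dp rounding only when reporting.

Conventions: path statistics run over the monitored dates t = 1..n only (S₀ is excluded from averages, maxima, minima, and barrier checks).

price = 1.9291

With p* = (R−d)/(u−d) = 0.8281, sum probability × payoff across the paths and divide by R^3.
Enumerate all 2^3 = 8 price paths (U = up ×1.49, D = down ×0.85); each path with k up-moves has probability p*^k·(1−p*)^(3−k).
DDD: m=22.1085, payoff=30.3915, prob=0.005077
UDD: m=38.7549, payoff=13.7451, prob=0.024464
DUD: m=30.6000, payoff=21.9000, prob=0.024464
UUD: m=53.6400, payoff=0.0000, prob=0.117870
DDU: m=26.0100, payoff=26.4900, prob=0.024464
UDU: m=45.5940, payoff=6.9060, prob=0.117870
DUU: m=30.6000, payoff=21.9000, prob=0.117870
UUU: m=53.6400, payoff=0.0000, prob=0.567921
Price = Σ prob·payoff / R^3 = 5.069733 / 2.628072 = 1.9291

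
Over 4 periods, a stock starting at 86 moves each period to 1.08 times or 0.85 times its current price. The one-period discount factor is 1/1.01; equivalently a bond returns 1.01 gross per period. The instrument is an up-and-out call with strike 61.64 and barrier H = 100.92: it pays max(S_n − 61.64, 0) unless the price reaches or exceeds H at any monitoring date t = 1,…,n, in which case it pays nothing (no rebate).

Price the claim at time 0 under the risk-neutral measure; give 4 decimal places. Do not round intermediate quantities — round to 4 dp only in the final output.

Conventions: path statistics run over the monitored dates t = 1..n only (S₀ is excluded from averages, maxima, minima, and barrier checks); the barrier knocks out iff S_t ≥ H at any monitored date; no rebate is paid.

price = 11.7931

Risk-neutral up-probability p* = (R−d)/(u−d) = (1.01−0.85)/(1.08−0.85) = 0.6957; the claim prices as the p*-weighted sum of path payoffs discounted by R^4.
Enumerate all 2^4 = 16 price paths (U = up ×1.08, D = down ×0.85); each path with k up-moves has probability p*^k·(1−p*)^(4−k).
DDDD: M=73.1000, payoff=0.0000, prob=0.008580
UDDD: M=92.8800, payoff=0.0000, prob=0.019611
DUDD: M=78.9480, payoff=0.0000, prob=0.019611
UUDD: M=100.3104, payoff=10.8343, prob=0.044825
DDUD: M=73.1000, payoff=0.0000, prob=0.019611
UDUD: M=92.8800, payoff=10.8343, prob=0.044825
DUUD: M=85.2638, payoff=10.8343, prob=0.044825
UUUD: M=108.3352, payoff=0.0000, prob=0.102458
DDDU: M=73.1000, payoff=0.0000, prob=0.019611
UDDU: M=92.8800, payoff=10.8343, prob=0.044825
DUDU: M=78.9480, payoff=10.8343, prob=0.044825
UUDU: M=100.3104, payoff=30.4449, prob=0.102458
DDUU: M=73.1000, payoff=10.8343, prob=0.044825
UDUU: M=92.8800, payoff=30.4449, prob=0.102458
DUUU: M=92.0849, payoff=30.4449, prob=0.102458
UUUU: M=117.0021, payoff=0.0000, prob=0.234190
Price = Σ prob·payoff / R^4 = 12.271907 / 1.040604 = 11.7931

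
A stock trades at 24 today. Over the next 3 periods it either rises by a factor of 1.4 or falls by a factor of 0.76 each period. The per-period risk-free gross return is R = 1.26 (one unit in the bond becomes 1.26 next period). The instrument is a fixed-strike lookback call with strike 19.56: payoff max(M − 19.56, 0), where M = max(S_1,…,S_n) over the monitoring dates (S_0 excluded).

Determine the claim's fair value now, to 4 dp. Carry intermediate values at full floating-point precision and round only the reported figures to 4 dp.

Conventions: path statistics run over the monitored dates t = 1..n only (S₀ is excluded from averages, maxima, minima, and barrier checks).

price = 15.4052

No-arbitrage gives p* = (R−d)/(u−d) = 0.7812: enumerate every path, weight its payoff by its p*-probability, and discount by R^3.
Enumerate all 2^3 = 8 price paths (U = up ×1.4, D = down ×0.76); each path with k up-moves has probability p*^k·(1−p*)^(3−k).
DDD: M=18.2400, payoff=0.0000, prob=0.010468
UDD: M=33.6000, payoff=14.0400, prob=0.037384
DUD: M=25.5360, payoff=5.9760, prob=0.037384
UUD: M=47.0400, payoff=27.4800, prob=0.133514
DDU: M=19.4074, payoff=0.0000, prob=0.037384
UDU: M=35.7504, payoff=16.1904, prob=0.133514
DUU: M=35.7504, payoff=16.1904, prob=0.133514
UUU: M=65.8560, payoff=46.2960, prob=0.476837
Price = Σ prob·payoff / R^3 = 30.816211 / 2.000376 = 15.4052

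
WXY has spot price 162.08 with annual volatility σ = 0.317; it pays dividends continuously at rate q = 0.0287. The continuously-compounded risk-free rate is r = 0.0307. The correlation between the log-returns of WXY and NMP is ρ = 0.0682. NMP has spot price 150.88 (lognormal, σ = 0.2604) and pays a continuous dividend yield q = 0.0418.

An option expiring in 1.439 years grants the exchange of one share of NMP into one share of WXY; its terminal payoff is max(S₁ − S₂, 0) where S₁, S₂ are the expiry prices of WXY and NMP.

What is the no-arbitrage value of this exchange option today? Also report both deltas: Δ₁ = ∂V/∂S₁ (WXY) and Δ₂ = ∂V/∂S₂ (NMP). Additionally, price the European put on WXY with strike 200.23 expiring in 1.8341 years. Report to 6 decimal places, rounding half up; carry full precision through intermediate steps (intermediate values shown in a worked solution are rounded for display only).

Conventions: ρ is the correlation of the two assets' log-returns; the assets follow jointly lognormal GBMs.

exchange price = 35.175244
Δ1 = 0.638732
Δ2 = -0.453012
price(WXY put K=200.23) = 50.182065

σ_eff = √(σ₁² + σ₂² − 2ρσ₁σ₂) = √(0.317² + 0.2604² − 2·0.0682·0.317·0.2604) = 0.396280
d₁ = (ln(S₁/S₂) + (q₂ − q₁ + σ_eff²/2)T) / (σ_eff√T) = (ln(162.08/150.88) + (0.0418 − 0.0287 + 0.078519)·1.439) / 0.475371 = 0.427971
d₂ = d₁ − σ_eff√T = 0.427971 − 0.475371 = -0.047400
N(d₁) = 0.665664,  N(d₂) = 0.481097
V = S₁·e^{−q₁T}·N(d₁) − S₂·e^{−q₂T}·N(d₂) = 103.525733 − 68.350490 = 35.175244
Δ₁ = e^{−q₁T}·N(d₁) = 0.638732;  Δ₂ = −e^{−q₂T}·N(d₂) = -0.453012
[vanilla: WXY put K=200.23]
σ√T = 0.317·√1.8341 = 0.429310
d₁ = (ln(S/K) + (r−q+σ²/2)T) / (σ√T) = (ln(162.08/200.23) + (0.0307−0.0287+0.317²/2)·1.8341) / 0.429310 = (-0.211377 + 0.095822) / 0.429310 = -0.269165
d₂ = d₁ − σ√T = -0.269165 − 0.429310 = -0.698474
e^{−rT} = 0.945249
e^{−qT} = 0.948723
N(−d₁) = 0.606099,  N(−d₂) = 0.757560
price = K·e^{−rT}·N(−d₂) − S·e^{−qT}·N(−d₁) = 143.381219 − 93.199154 = 50.182065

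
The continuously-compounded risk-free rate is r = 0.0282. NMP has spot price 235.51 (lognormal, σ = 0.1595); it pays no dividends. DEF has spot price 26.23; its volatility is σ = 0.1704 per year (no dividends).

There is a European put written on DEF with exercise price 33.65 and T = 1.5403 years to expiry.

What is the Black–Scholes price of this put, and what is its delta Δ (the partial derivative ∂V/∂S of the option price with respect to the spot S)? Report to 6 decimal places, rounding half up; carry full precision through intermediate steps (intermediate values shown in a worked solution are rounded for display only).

σ√T = 0.1704·√1.5403 = 0.211481
d₁ = (ln(S/K) + (r+σ²/2)T) / (σ√T) = (ln(26.23/33.65) + (0.0282+0.1704²/2)·1.5403) / 0.211481 = (-0.249109 + 0.065799) / 0.211481 = -0.866793
d₂ = d₁ − σ√T = -0.866793 − 0.211481 = -1.078274
e^{−rT} = 0.957493
N(−d₁) = 0.806972,  N(−d₂) = 0.859544
Put price V = K·e^{−rT}·N(−d₂) − S·N(−d₁) = 27.694220 − 21.166882 = 6.527337
Δ = −N(−d₁) = -0.806972

price = 6.527337
Δ = -0.806972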